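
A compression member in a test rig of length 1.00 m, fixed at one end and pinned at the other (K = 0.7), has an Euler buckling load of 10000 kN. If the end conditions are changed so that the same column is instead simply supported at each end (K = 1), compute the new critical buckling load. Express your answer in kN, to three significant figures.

P_cr ≈ 4900 kN

P_cr ∝ 1/K², so P_cr,new = P_cr,old × (K_old/K_new)² = 10000 × (0.7/1)²
= 10000 × 0.4900 = 4900 kN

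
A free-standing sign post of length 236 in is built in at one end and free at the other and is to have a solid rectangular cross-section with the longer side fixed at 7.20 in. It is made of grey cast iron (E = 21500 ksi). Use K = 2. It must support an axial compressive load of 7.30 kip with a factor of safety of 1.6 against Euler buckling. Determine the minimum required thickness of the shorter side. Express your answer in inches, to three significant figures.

b ≈ 2.73 in

Required P_cr = n·P = 1.6 × 7.30 = 11.68 kip
L_e = K·L = 2 × 236 = 472.0 in
Required I = P_cr·L_e²/(π²E) = 1.168×10^4 × 472.0² / (π² × 2.15×10^7) = 12.26 in⁴
Rectangle, weak axis: I_min = h·b³/12 with h = 7.20 in fixed  ⇒  b = (12I/h)^(1/3) = 2.73 in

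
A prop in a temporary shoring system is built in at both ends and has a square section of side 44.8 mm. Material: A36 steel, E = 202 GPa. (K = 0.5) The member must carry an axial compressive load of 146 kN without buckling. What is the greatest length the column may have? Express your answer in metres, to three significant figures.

I = a⁴/12 = 44.8⁴/12 = 3.357×10^5 mm⁴
I = 3.357×10^-7 m⁴
At the buckling limit P_cr = P = 1.460×10^5 N
From P_cr = π²EI/(K·L)²:  L = (1/K)·√(π²EI/P_cr) = (1/0.5)·√(π²×2.02×10^11×3.357×10^-7/1.460×10^5)
L = 4.28 m

L_max ≈ 4.28 m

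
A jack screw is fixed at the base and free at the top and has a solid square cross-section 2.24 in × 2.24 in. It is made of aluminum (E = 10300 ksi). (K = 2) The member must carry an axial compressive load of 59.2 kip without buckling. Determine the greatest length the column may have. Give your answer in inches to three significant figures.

I = a⁴/12 = 2.24⁴/12 = 2.098 in⁴
At the buckling limit P_cr = P = 5.920×10^4 lb
From P_cr = π²EI/(K·L)²:  L = (1/K)·√(π²EI/P_cr) = (1/2)·√(π²×1.03×10^7×2.098/5.920×10^4)
L = 30.0 in

L_max ≈ 30.0 in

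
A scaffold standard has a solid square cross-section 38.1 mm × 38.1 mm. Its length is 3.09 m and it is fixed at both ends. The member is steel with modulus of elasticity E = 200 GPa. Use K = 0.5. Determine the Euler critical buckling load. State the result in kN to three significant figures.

P_cr ≈ 145 kN

I = a⁴/12 = 38.1⁴/12 = 1.756×10^5 mm⁴
I = 1.756×10^5 mm⁴ = 1.756×10^-7 m⁴
Effective length L_e = K·L = 0.5 × 3.09 = 1.545 m
P_cr = π²EI / L_e² = π² × 200×10⁹ × 1.756×10^-7 / 1.545² = 1.452×10^5 N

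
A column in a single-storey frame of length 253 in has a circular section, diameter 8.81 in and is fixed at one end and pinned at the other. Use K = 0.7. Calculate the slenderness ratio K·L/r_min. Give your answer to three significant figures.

I = πd⁴/64 = π×8.81⁴/64 = 295.7 in⁴
A = 60.96 in²;  r_min = √(I/A) = √(295.7/60.96) = 2.202 in
L_e = K·L = 0.7 × 253 = 177.1 in
λ = L_e / r_min = 177.10 / 2.202 = 80.4

λ ≈ 80.4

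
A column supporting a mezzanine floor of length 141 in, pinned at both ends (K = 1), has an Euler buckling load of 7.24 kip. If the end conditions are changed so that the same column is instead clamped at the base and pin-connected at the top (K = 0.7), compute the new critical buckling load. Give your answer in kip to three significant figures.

P_cr ≈ 14.8 kip

P_cr ∝ 1/K², so P_cr,new = P_cr,old × (K_old/K_new)² = 7.24 × (1/0.7)²
= 7.24 × 2.041 = 14.8 kip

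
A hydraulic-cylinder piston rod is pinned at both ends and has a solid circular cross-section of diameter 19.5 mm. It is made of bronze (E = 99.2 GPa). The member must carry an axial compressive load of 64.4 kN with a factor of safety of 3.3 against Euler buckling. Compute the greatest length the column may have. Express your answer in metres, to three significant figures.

L_max ≈ 0.181 m

I = πd⁴/64 = π×19.5⁴/64 = 7.098×10^3 mm⁴
I = 7.098×10^-9 m⁴
Required critical load P_cr = n·P = 3.3 × 64.4 = 212.5 kN = 2.125×10^5 N
From P_cr = π²EI/(K·L)²:  L = (1/K)·√(π²EI/P_cr) = (1/1)·√(π²×9.92×10^10×7.098×10^-9/2.125×10^5)
L = 0.181 m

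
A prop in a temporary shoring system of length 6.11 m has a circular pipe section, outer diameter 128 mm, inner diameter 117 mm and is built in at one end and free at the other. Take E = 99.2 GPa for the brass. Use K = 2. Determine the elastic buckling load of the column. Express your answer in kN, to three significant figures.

P_cr ≈ 26.1 kN

d_o = 128 mm, d_i = 117 mm
I = π(d_o⁴ − d_i⁴)/64 = π(128⁴ − 117.0⁴)/64 = 3.978×10^6 mm⁴
I = 3.978×10^6 mm⁴ = 3.978×10^-6 m⁴
Effective length L_e = K·L = 2 × 6.11 = 12.22 m
P_cr = π²EI / L_e² = π² × 99.2×10⁹ × 3.978×10^-6 / 12.22² = 2.608×10^4 N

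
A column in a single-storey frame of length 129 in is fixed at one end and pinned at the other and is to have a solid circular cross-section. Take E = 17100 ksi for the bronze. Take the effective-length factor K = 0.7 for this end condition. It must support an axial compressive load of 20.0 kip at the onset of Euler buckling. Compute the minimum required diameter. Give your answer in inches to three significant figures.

L_e = K·L = 0.7 × 129 = 90.30 in
Required I = P_cr·L_e²/(π²E) = 2.000×10^4 × 90.30² / (π² × 1.71×10^7) = 0.9663 in⁴
Solid circle: I = πd⁴/64  ⇒  d = (64I/π)^(1/4) = (64×0.9663/π)^(1/4) = 2.11 in

d ≈ 2.11 in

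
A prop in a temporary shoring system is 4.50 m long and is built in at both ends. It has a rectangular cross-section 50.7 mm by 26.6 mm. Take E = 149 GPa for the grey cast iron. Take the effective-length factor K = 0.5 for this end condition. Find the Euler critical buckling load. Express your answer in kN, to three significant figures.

Buckling occurs about the weak axis: I_min = h·b³/12 with b = 26.6 mm (the shorter side).
I_min = 50.7×26.6³/12 = 7.952×10^4 mm⁴
I = 7.952×10^4 mm⁴ = 7.952×10^-8 m⁴
Effective length L_e = K·L = 0.5 × 4.50 = 2.250 m
P_cr = π²EI / L_e² = π² × 149×10⁹ × 7.952×10^-8 / 2.250² = 2.310×10^4 N

P_cr ≈ 23.1 kN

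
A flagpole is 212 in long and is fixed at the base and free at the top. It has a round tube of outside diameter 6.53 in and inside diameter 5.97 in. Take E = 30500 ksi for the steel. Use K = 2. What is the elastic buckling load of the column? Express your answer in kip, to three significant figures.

P_cr ≈ 45.0 kip

d_o = 6.53 in, d_i = 5.97 in
I = π(d_o⁴ − d_i⁴)/64 = π(6.53⁴ − 5.970⁴)/64 = 26.90 in⁴
Effective length L_e = K·L = 2 × 212 = 424.0 in
P_cr = π²EI / L_e² = π² × 30500×10³ × 26.90 / 424.0² = 4.504×10^4 lb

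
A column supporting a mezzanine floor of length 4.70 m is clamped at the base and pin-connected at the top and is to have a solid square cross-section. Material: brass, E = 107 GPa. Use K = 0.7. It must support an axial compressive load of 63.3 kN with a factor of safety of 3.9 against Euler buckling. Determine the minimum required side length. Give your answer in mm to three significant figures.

a ≈ 74.2 mm

Required P_cr = n·P = 3.9 × 63.3 = 246.9 kN
L_e = K·L = 0.7 × 4.70 = 3.290 m
Required I = P_cr·L_e²/(π²E) = 2.469×10^5 × 3.290² / (π² × 1.07×10^11) = 2.530×10^-6 m⁴
I_req = 2.530×10^6 mm⁴
Solid square: I = a⁴/12  ⇒  a = (12I)^(1/4) = (12×2.530×10^6)^(1/4) = 74.2 mm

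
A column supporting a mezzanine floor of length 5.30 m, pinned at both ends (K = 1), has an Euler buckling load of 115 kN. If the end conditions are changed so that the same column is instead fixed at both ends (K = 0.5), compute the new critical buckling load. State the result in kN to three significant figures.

P_cr ∝ 1/K², so P_cr,new = P_cr,old × (K_old/K_new)² = 115 × (1/0.5)²
= 115 × 4.000 = 460 kN

P_cr ≈ 460 kN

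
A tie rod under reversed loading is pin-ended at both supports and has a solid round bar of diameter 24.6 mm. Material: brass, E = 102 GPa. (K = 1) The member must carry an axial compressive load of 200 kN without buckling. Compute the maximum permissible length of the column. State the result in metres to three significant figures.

L_max ≈ 0.301 m

I = πd⁴/64 = π×24.6⁴/64 = 1.798×10^4 mm⁴
I = 1.798×10^-8 m⁴
At the buckling limit P_cr = P = 2.000×10^5 N
From P_cr = π²EI/(K·L)²:  L = (1/K)·√(π²EI/P_cr) = (1/1)·√(π²×1.02×10^11×1.798×10^-8/2.000×10^5)
L = 0.301 m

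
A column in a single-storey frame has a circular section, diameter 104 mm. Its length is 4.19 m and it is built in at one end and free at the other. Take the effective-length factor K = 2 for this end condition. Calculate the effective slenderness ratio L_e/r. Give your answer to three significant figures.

λ ≈ 322

For a solid circle r = d/4 = 104/4 = 26.00 mm
L_e = K·L = 2 × 4.19 m = 8.380 m = 8380.0 mm
λ = L_e / r_min = 8380.0 / 26.00 = 322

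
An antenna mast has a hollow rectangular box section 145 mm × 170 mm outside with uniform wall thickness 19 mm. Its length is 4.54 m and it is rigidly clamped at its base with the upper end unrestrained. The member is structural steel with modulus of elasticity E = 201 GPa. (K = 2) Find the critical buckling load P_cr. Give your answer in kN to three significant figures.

Inner dimensions: h_i = 170 − 2×19 = 132.0 mm, b_i = 145 − 2×19 = 107.0 mm
Weak-axis I_min = (h_o·b_o³ − h_i·b_i³)/12 with b_o = 145, b_i = 107.0 mm (shorter outer/inner sides).
I_min = (170×145³ − 132.0×107.0³)/12 = 2.971×10^7 mm⁴
I = 2.971×10^7 mm⁴ = 2.971×10^-5 m⁴
Effective length L_e = K·L = 2 × 4.54 = 9.080 m
P_cr = π²EI / L_e² = π² × 201×10⁹ × 2.971×10^-5 / 9.080² = 7.150×10^5 N

P_cr ≈ 715 kN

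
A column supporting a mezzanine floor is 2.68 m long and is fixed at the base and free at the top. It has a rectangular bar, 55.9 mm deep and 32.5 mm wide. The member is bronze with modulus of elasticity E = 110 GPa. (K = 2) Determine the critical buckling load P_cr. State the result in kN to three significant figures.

Buckling occurs about the weak axis: I_min = h·b³/12 with b = 32.5 mm (the shorter side).
I_min = 55.9×32.5³/12 = 1.599×10^5 mm⁴
I = 1.599×10^5 mm⁴ = 1.599×10^-7 m⁴
Effective length L_e = K·L = 2 × 2.68 = 5.360 m
P_cr = π²EI / L_e² = π² × 110×10⁹ × 1.599×10^-7 / 5.360² = 6.043×10^3 N

P_cr ≈ 6.04 kN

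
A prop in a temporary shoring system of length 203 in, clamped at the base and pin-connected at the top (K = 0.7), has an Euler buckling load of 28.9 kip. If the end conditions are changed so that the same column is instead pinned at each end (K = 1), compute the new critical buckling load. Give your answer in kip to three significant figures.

P_cr ∝ 1/K², so P_cr,new = P_cr,old × (K_old/K_new)² = 28.9 × (0.7/1)²
= 28.9 × 0.4900 = 14.2 kip

P_cr ≈ 14.2 kip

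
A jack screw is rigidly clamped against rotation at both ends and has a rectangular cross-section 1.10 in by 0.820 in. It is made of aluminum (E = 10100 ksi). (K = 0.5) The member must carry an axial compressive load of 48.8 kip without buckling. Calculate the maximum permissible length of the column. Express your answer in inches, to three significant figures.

L_max ≈ 20.3 in

Buckling occurs about the weak axis: I_min = h·b³/12 with b = 0.820 in (the shorter side).
I_min = 1.10×0.820³/12 = 5.054×10^-2 in⁴
At the buckling limit P_cr = P = 4.880×10^4 lb
From P_cr = π²EI/(K·L)²:  L = (1/K)·√(π²EI/P_cr) = (1/0.5)·√(π²×1.01×10^7×5.054×10^-2/4.880×10^4)
L = 20.3 in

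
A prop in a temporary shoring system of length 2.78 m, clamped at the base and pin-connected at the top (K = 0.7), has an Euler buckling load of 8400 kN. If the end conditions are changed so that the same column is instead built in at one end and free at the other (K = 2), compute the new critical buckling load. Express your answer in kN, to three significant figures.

P_cr ≈ 1030 kN

P_cr ∝ 1/K², so P_cr,new = P_cr,old × (K_old/K_new)² = 8400 × (0.7/2)²
= 8400 × 0.1225 = 1030 kN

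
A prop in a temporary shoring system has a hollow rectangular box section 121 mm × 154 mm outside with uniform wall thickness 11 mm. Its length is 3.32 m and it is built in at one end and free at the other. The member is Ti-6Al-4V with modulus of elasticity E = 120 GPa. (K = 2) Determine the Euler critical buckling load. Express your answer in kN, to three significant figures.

Inner dimensions: h_i = 154 − 2×11 = 132.0 mm, b_i = 121 − 2×11 = 99.00 mm
Weak-axis I_min = (h_o·b_o³ − h_i·b_i³)/12 with b_o = 121, b_i = 99.00 mm (shorter outer/inner sides).
I_min = (154×121³ − 132.0×99.00³)/12 = 1.206×10^7 mm⁴
I = 1.206×10^7 mm⁴ = 1.206×10^-5 m⁴
Effective length L_e = K·L = 2 × 3.32 = 6.640 m
P_cr = π²EI / L_e² = π² × 120×10⁹ × 1.206×10^-5 / 6.640² = 3.240×10^5 N

P_cr ≈ 324 kN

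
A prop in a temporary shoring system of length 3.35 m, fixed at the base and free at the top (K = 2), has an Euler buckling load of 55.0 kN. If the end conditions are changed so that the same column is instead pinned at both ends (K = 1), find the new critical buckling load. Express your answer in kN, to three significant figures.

P_cr ∝ 1/K², so P_cr,new = P_cr,old × (K_old/K_new)² = 55.0 × (2/1)²
= 55.0 × 4.000 = 220 kN

P_cr ≈ 220 kN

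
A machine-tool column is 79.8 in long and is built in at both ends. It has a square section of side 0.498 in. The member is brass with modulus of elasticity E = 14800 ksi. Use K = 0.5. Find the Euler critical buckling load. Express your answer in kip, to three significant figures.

I = a⁴/12 = 0.498⁴/12 = 5.125×10^-3 in⁴
Effective length L_e = K·L = 0.5 × 79.8 = 39.90 in
P_cr = π²EI / L_e² = π² × 14800×10³ × 5.125×10^-3 / 39.90² = 470.3 lb

P_cr ≈ 0.470 kip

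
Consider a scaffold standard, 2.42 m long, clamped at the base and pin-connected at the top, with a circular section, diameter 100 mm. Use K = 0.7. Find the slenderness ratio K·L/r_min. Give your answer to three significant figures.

λ ≈ 67.8

For a solid circle r = d/4 = 100/4 = 25.00 mm
L_e = K·L = 0.7 × 2.42 m = 1.694 m = 1694.0 mm
λ = L_e / r_min = 1694.0 / 25.00 = 67.8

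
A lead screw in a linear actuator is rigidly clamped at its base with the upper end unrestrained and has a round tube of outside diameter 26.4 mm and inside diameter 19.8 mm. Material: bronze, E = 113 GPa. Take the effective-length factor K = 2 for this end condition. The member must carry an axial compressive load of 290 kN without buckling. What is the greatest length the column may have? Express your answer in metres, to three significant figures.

L_max ≈ 0.125 m

d_o = 26.4 mm, d_i = 19.8 mm
I = π(d_o⁴ − d_i⁴)/64 = π(26.4⁴ − 19.80⁴)/64 = 1.630×10^4 mm⁴
I = 1.630×10^-8 m⁴
At the buckling limit P_cr = P = 2.900×10^5 N
From P_cr = π²EI/(K·L)²:  L = (1/K)·√(π²EI/P_cr) = (1/2)·√(π²×1.13×10^11×1.630×10^-8/2.900×10^5)
L = 0.125 m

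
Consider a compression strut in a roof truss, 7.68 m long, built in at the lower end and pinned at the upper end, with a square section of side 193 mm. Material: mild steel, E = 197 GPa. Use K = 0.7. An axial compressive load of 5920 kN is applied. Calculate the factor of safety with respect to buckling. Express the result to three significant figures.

I = a⁴/12 = 193⁴/12 = 1.156×10^8 mm⁴
I = 1.156×10^8 mm⁴ = 1.156×10^-4 m⁴
Effective length L_e = K·L = 0.7 × 7.68 = 5.376 m
P_cr = π²EI / L_e² = π² × 197×10⁹ × 1.156×10^-4 / 5.376² = 7.778×10^6 N
Factor of safety n = P_cr / P = 7778.5 / 5920 = 1.31

n ≈ 1.31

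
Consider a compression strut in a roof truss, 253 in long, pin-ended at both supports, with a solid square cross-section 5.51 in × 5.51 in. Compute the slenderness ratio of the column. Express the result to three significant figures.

For a square r = a/√12 = 5.51/√12 = 1.591 in
L_e = K·L = 1 × 253 = 253.0 in
λ = L_e / r_min = 253.00 / 1.591 = 159

λ ≈ 159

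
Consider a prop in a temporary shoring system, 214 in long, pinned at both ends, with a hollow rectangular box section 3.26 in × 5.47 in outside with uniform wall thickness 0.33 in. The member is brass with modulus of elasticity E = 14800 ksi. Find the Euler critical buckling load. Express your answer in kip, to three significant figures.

P_cr ≈ 27.9 kip

Inner dimensions: h_i = 5.47 − 2×0.33 = 4.810 in, b_i = 3.26 − 2×0.33 = 2.600 in
Weak-axis I_min = (h_o·b_o³ − h_i·b_i³)/12 with b_o = 3.26, b_i = 2.600 in (shorter outer/inner sides).
I_min = (5.47×3.26³ − 4.810×2.600³)/12 = 8.748 in⁴
Effective length L_e = K·L = 1 × 214 = 214.0 in
P_cr = π²EI / L_e² = π² × 14800×10³ × 8.748 / 214.0² = 2.790×10^4 lb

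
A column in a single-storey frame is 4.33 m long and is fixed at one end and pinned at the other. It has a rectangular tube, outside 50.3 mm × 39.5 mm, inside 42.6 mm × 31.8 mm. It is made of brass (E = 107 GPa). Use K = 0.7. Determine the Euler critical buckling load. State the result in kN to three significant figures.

Weak-axis I_min = (h_o·b_o³ − h_i·b_i³)/12 with b_o = 39.5, b_i = 31.80 mm (shorter outer/inner sides).
I_min = (50.3×39.5³ − 42.60×31.80³)/12 = 1.442×10^5 mm⁴
I = 1.442×10^5 mm⁴ = 1.442×10^-7 m⁴
Effective length L_e = K·L = 0.7 × 4.33 = 3.031 m
P_cr = π²EI / L_e² = π² × 107×10⁹ × 1.442×10^-7 / 3.031² = 1.657×10^4 N

P_cr ≈ 16.6 kN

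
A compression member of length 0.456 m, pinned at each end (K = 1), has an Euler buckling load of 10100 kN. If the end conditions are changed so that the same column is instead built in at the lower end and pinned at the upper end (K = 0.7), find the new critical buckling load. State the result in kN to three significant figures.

P_cr ∝ 1/K², so P_cr,new = P_cr,old × (K_old/K_new)² = 10100 × (1/0.7)²
= 10100 × 2.041 = 20600 kN

P_cr ≈ 20600 kN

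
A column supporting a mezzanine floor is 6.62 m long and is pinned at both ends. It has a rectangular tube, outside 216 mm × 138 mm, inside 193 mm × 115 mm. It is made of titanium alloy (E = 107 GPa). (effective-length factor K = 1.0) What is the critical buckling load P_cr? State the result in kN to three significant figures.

Weak-axis I_min = (h_o·b_o³ − h_i·b_i³)/12 with b_o = 138, b_i = 115.0 mm (shorter outer/inner sides).
I_min = (216×138³ − 193.0×115.0³)/12 = 2.284×10^7 mm⁴
I = 2.284×10^7 mm⁴ = 2.284×10^-5 m⁴
Effective length L_e = K·L = 1 × 6.62 = 6.620 m
P_cr = π²EI / L_e² = π² × 107×10⁹ × 2.284×10^-5 / 6.620² = 5.505×10^5 N

P_cr ≈ 550 kN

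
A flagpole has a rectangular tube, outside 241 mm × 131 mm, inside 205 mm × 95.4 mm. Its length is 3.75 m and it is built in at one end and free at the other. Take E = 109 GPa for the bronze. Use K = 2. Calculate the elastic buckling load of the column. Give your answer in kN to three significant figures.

P_cr ≈ 580 kN

Weak-axis I_min = (h_o·b_o³ − h_i·b_i³)/12 with b_o = 131, b_i = 95.40 mm (shorter outer/inner sides).
I_min = (241×131³ − 205.0×95.40³)/12 = 3.032×10^7 mm⁴
I = 3.032×10^7 mm⁴ = 3.032×10^-5 m⁴
Effective length L_e = K·L = 2 × 3.75 = 7.500 m
P_cr = π²EI / L_e² = π² × 109×10⁹ × 3.032×10^-5 / 7.500² = 5.798×10^5 N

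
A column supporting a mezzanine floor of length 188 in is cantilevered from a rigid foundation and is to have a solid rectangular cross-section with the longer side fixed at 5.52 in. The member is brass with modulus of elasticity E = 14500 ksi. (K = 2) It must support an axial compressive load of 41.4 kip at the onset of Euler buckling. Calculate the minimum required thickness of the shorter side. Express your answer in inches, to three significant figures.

L_e = K·L = 2 × 188 = 376.0 in
Required I = P_cr·L_e²/(π²E) = 4.140×10^4 × 376.0² / (π² × 1.45×10^7) = 40.90 in⁴
Rectangle, weak axis: I_min = h·b³/12 with h = 5.52 in fixed  ⇒  b = (12I/h)^(1/3) = 4.46 in

b ≈ 4.46 in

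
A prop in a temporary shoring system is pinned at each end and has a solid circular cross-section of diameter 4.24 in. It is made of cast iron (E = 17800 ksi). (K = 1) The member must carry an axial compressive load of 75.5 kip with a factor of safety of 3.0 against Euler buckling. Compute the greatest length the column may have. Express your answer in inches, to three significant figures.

I = πd⁴/64 = π×4.24⁴/64 = 15.86 in⁴
Required critical load P_cr = n·P = 3.0 × 75.5 = 226.5 kip = 2.265×10^5 lb
From P_cr = π²EI/(K·L)²:  L = (1/K)·√(π²EI/P_cr) = (1/1)·√(π²×1.78×10^7×15.86/2.265×10^5)
L = 111 in

L_max ≈ 111 in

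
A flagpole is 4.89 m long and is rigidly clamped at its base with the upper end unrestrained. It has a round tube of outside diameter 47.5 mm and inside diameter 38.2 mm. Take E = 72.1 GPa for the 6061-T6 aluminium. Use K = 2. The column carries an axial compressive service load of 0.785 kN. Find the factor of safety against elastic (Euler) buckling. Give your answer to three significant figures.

n ≈ 1.38

d_o = 47.5 mm, d_i = 38.2 mm
I = π(d_o⁴ − d_i⁴)/64 = π(47.5⁴ − 38.20⁴)/64 = 1.454×10^5 mm⁴
I = 1.454×10^5 mm⁴ = 1.454×10^-7 m⁴
Effective length L_e = K·L = 2 × 4.89 = 9.780 m
P_cr = π²EI / L_e² = π² × 72.1×10⁹ × 1.454×10^-7 / 9.780² = 1.081×10^3 N
Factor of safety n = P_cr / P = 1.0815 / 0.785 = 1.38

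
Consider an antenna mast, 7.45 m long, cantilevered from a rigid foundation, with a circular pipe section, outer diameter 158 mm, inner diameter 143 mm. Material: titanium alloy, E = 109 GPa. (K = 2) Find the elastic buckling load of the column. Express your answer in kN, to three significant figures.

d_o = 158 mm, d_i = 143 mm
I = π(d_o⁴ − d_i⁴)/64 = π(158⁴ − 143.0⁴)/64 = 1.006×10^7 mm⁴
I = 1.006×10^7 mm⁴ = 1.006×10^-5 m⁴
Effective length L_e = K·L = 2 × 7.45 = 14.90 m
P_cr = π²EI / L_e² = π² × 109×10⁹ × 1.006×10^-5 / 14.90² = 4.877×10^4 N

P_cr ≈ 48.8 kN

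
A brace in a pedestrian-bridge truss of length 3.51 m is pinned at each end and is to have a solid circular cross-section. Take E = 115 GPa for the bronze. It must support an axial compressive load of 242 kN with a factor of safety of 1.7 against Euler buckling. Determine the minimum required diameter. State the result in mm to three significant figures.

d ≈ 97.7 mm

Required P_cr = n·P = 1.7 × 242 = 411.4 kN
L_e = K·L = 1 × 3.51 = 3.510 m
Required I = P_cr·L_e²/(π²E) = 4.114×10^5 × 3.510² / (π² × 1.15×10^11) = 4.466×10^-6 m⁴
I_req = 4.466×10^6 mm⁴
Solid circle: I = πd⁴/64  ⇒  d = (64I/π)^(1/4) = (64×4.466×10^6/π)^(1/4) = 97.7 mm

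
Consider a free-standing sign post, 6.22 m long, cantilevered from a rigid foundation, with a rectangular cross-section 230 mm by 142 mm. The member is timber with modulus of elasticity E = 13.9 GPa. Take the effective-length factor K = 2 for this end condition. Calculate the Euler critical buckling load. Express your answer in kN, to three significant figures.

Buckling occurs about the weak axis: I_min = h·b³/12 with b = 142 mm (the shorter side).
I_min = 230×142³/12 = 5.488×10^7 mm⁴
I = 5.488×10^7 mm⁴ = 5.488×10^-5 m⁴
Effective length L_e = K·L = 2 × 6.22 = 12.44 m
P_cr = π²EI / L_e² = π² × 13.9×10⁹ × 5.488×10^-5 / 12.44² = 4.865×10^4 N

P_cr ≈ 48.7 kN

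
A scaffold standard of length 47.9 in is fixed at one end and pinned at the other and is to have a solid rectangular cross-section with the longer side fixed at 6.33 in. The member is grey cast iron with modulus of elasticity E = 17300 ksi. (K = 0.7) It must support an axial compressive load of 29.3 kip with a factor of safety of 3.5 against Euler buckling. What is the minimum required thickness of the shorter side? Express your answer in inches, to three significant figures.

b ≈ 1.09 in

Required P_cr = n·P = 3.5 × 29.3 = 102.6 kip
L_e = K·L = 0.7 × 47.9 = 33.53 in
Required I = P_cr·L_e²/(π²E) = 1.026×10^5 × 33.53² / (π² × 1.73×10^7) = 0.6752 in⁴
Rectangle, weak axis: I_min = h·b³/12 with h = 6.33 in fixed  ⇒  b = (12I/h)^(1/3) = 1.09 in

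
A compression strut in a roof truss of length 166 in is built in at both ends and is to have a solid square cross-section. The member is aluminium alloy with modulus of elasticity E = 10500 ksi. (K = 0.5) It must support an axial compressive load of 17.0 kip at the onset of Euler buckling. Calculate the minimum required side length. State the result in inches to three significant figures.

L_e = K·L = 0.5 × 166 = 83.00 in
Required I = P_cr·L_e²/(π²E) = 1.700×10^4 × 83.00² / (π² × 1.05×10^7) = 1.130 in⁴
Solid square: I = a⁴/12  ⇒  a = (12I)^(1/4) = (12×1.130)^(1/4) = 1.92 in

a ≈ 1.92 in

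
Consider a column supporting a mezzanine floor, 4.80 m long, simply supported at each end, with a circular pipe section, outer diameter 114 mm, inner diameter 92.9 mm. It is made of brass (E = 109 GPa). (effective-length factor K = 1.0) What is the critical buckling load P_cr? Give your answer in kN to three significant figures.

d_o = 114 mm, d_i = 92.9 mm
I = π(d_o⁴ − d_i⁴)/64 = π(114⁴ − 92.90⁴)/64 = 4.634×10^6 mm⁴
I = 4.634×10^6 mm⁴ = 4.634×10^-6 m⁴
Effective length L_e = K·L = 1 × 4.80 = 4.800 m
P_cr = π²EI / L_e² = π² × 109×10⁹ × 4.634×10^-6 / 4.800² = 2.164×10^5 N

P_cr ≈ 216 kN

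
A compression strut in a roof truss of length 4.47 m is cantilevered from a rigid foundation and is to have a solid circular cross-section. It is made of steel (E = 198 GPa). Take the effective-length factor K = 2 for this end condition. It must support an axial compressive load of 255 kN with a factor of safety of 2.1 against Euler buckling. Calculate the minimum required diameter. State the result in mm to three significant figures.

d ≈ 145 mm

Required P_cr = n·P = 2.1 × 255 = 535.5 kN
L_e = K·L = 2 × 4.47 = 8.940 m
Required I = P_cr·L_e²/(π²E) = 5.355×10^5 × 8.940² / (π² × 1.98×10^11) = 2.190×10^-5 m⁴
I_req = 2.190×10^7 mm⁴
Solid circle: I = πd⁴/64  ⇒  d = (64I/π)^(1/4) = (64×2.190×10^7/π)^(1/4) = 145 mm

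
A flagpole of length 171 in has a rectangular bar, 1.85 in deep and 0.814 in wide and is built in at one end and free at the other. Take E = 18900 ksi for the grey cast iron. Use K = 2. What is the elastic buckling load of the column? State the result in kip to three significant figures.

Buckling occurs about the weak axis: I_min = h·b³/12 with b = 0.814 in (the shorter side).
I_min = 1.85×0.814³/12 = 8.315×10^-2 in⁴
Effective length L_e = K·L = 2 × 171 = 342.0 in
P_cr = π²EI / L_e² = π² × 18900×10³ × 8.315×10^-2 / 342.0² = 132.6 lb

P_cr ≈ 0.133 kip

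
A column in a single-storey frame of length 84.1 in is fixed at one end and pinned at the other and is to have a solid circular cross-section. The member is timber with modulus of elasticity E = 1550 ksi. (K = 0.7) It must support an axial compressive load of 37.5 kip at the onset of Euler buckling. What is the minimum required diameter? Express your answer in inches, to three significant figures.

L_e = K·L = 0.7 × 84.1 = 58.87 in
Required I = P_cr·L_e²/(π²E) = 3.750×10^4 × 58.87² / (π² × 1.55×10^6) = 8.495 in⁴
Solid circle: I = πd⁴/64  ⇒  d = (64I/π)^(1/4) = (64×8.495/π)^(1/4) = 3.63 in

d ≈ 3.63 in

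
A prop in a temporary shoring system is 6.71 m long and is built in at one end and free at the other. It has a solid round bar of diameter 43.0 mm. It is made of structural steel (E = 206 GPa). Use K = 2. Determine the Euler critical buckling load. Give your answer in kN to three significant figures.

I = πd⁴/64 = π×43.0⁴/64 = 1.678×10^5 mm⁴
I = 1.678×10^5 mm⁴ = 1.678×10^-7 m⁴
Effective length L_e = K·L = 2 × 6.71 = 13.42 m
P_cr = π²EI / L_e² = π² × 206×10⁹ × 1.678×10^-7 / 13.42² = 1.895×10^3 N

P_cr ≈ 1.89 kN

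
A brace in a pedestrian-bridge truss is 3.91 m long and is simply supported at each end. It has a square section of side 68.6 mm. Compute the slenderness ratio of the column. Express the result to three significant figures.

λ ≈ 197

For a square r = a/√12 = 68.6/√12 = 19.80 mm
L_e = K·L = 1 × 3.91 m = 3.910 m = 3910.0 mm
λ = L_e / r_min = 3910.0 / 19.80 = 197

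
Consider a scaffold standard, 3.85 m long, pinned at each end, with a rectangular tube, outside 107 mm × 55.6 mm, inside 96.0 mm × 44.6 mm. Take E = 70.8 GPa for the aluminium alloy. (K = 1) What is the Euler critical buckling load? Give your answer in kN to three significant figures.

Weak-axis I_min = (h_o·b_o³ − h_i·b_i³)/12 with b_o = 55.6, b_i = 44.60 mm (shorter outer/inner sides).
I_min = (107×55.6³ − 96.00×44.60³)/12 = 8.229×10^5 mm⁴
I = 8.229×10^5 mm⁴ = 8.229×10^-7 m⁴
Effective length L_e = K·L = 1 × 3.85 = 3.850 m
P_cr = π²EI / L_e² = π² × 70.8×10⁹ × 8.229×10^-7 / 3.850² = 3.879×10^4 N

P_cr ≈ 38.8 kN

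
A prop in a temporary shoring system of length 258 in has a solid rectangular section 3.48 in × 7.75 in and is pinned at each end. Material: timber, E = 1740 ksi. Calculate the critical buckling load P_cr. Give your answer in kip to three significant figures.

P_cr ≈ 7.02 kip

Buckling occurs about the weak axis: I_min = h·b³/12 with b = 3.48 in (the shorter side).
I_min = 7.75×3.48³/12 = 27.22 in⁴
Effective length L_e = K·L = 1 × 258 = 258.0 in
P_cr = π²EI / L_e² = π² × 1740×10³ × 27.22 / 258.0² = 7.022×10^3 lb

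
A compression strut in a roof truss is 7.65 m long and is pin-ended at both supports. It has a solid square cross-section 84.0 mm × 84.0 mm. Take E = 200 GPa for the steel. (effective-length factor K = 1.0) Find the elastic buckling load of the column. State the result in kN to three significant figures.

P_cr ≈ 140 kN

I = a⁴/12 = 84.0⁴/12 = 4.149×10^6 mm⁴
I = 4.149×10^6 mm⁴ = 4.149×10^-6 m⁴
Effective length L_e = K·L = 1 × 7.65 = 7.650 m
P_cr = π²EI / L_e² = π² × 200×10⁹ × 4.149×10^-6 / 7.650² = 1.399×10^5 N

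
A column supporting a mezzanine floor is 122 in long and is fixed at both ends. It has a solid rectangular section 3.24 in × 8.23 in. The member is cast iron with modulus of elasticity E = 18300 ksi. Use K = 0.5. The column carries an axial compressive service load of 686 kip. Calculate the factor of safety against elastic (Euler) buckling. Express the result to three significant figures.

Buckling occurs about the weak axis: I_min = h·b³/12 with b = 3.24 in (the shorter side).
I_min = 8.23×3.24³/12 = 23.33 in⁴
Effective length L_e = K·L = 0.5 × 122 = 61.00 in
P_cr = π²EI / L_e² = π² × 18300×10³ × 23.33 / 61.00² = 1.132×10^6 lb
Factor of safety n = P_cr / P = 1132.3 / 686 = 1.65

n ≈ 1.65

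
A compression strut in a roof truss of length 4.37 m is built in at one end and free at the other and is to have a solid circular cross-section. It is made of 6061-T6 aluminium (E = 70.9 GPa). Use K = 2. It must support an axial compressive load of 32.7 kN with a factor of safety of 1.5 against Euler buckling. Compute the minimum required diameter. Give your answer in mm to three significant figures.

d ≈ 102 mm

Required P_cr = n·P = 1.5 × 32.7 = 49.05 kN
L_e = K·L = 2 × 4.37 = 8.740 m
Required I = P_cr·L_e²/(π²E) = 4.905×10^4 × 8.740² / (π² × 7.09×10^10) = 5.354×10^-6 m⁴
I_req = 5.354×10^6 mm⁴
Solid circle: I = πd⁴/64  ⇒  d = (64I/π)^(1/4) = (64×5.354×10^6/π)^(1/4) = 102 mm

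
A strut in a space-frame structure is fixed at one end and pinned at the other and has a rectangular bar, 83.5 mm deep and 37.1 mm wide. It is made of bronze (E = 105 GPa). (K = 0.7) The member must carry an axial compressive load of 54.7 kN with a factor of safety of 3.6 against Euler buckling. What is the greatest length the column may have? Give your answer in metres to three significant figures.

Buckling occurs about the weak axis: I_min = h·b³/12 with b = 37.1 mm (the shorter side).
I_min = 83.5×37.1³/12 = 3.553×10^5 mm⁴
I = 3.553×10^-7 m⁴
Required critical load P_cr = n·P = 3.6 × 54.7 = 196.9 kN = 1.969×10^5 N
From P_cr = π²EI/(K·L)²:  L = (1/K)·√(π²EI/P_cr) = (1/0.7)·√(π²×1.05×10^11×3.553×10^-7/1.969×10^5)
L = 1.95 m

L_max ≈ 1.95 m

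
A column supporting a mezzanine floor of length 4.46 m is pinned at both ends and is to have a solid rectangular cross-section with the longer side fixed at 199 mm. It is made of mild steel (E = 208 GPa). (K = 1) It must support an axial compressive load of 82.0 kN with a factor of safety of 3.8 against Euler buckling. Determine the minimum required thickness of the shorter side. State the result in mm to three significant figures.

Required P_cr = n·P = 3.8 × 82.0 = 311.6 kN
L_e = K·L = 1 × 4.46 = 4.460 m
Required I = P_cr·L_e²/(π²E) = 3.116×10^5 × 4.460² / (π² × 2.08×10^11) = 3.019×10^-6 m⁴
I_req = 3.019×10^6 mm⁴
Rectangle, weak axis: I_min = h·b³/12 with h = 199 mm fixed  ⇒  b = (12I/h)^(1/3) = 56.7 mm

b ≈ 56.7 mm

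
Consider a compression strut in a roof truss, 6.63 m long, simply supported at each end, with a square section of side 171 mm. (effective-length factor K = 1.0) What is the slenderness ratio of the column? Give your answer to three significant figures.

λ ≈ 134

For a square r = a/√12 = 171/√12 = 49.36 mm
L_e = K·L = 1 × 6.63 m = 6.630 m = 6630.0 mm
λ = L_e / r_min = 6630.0 / 49.36 = 134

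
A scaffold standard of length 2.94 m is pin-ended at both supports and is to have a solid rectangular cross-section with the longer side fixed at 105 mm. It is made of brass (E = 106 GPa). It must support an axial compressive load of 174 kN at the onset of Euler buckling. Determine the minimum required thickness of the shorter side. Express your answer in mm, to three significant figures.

L_e = K·L = 1 × 2.94 = 2.940 m
Required I = P_cr·L_e²/(π²E) = 1.740×10^5 × 2.940² / (π² × 1.06×10^11) = 1.438×10^-6 m⁴
I_req = 1.438×10^6 mm⁴
Rectangle, weak axis: I_min = h·b³/12 with h = 105 mm fixed  ⇒  b = (12I/h)^(1/3) = 54.8 mm

b ≈ 54.8 mm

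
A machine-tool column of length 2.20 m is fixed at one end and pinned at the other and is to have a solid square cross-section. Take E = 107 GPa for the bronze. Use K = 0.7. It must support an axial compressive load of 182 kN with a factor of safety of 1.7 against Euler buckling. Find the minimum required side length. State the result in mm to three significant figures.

Required P_cr = n·P = 1.7 × 182 = 309.4 kN
L_e = K·L = 0.7 × 2.20 = 1.540 m
Required I = P_cr·L_e²/(π²E) = 3.094×10^5 × 1.540² / (π² × 1.07×10^11) = 6.948×10^-7 m⁴
I_req = 6.948×10^5 mm⁴
Solid square: I = a⁴/12  ⇒  a = (12I)^(1/4) = (12×6.948×10^5)^(1/4) = 53.7 mm

a ≈ 53.7 mm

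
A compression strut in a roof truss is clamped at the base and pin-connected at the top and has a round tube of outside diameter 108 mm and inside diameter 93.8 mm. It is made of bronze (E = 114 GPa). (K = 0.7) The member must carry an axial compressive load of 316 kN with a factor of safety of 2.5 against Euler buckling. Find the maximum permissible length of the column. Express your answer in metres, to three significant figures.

L_max ≈ 2.89 m

d_o = 108 mm, d_i = 93.8 mm
I = π(d_o⁴ − d_i⁴)/64 = π(108⁴ − 93.80⁴)/64 = 2.878×10^6 mm⁴
I = 2.878×10^-6 m⁴
Required critical load P_cr = n·P = 2.5 × 316 = 790.0 kN = 7.900×10^5 N
From P_cr = π²EI/(K·L)²:  L = (1/K)·√(π²EI/P_cr) = (1/0.7)·√(π²×1.14×10^11×2.878×10^-6/7.900×10^5)
L = 2.89 m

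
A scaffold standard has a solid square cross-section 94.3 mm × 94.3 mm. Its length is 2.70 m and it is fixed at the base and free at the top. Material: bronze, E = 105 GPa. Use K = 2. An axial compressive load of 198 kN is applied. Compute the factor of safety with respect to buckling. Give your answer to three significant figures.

n ≈ 1.18

I = a⁴/12 = 94.3⁴/12 = 6.590×10^6 mm⁴
I = 6.590×10^6 mm⁴ = 6.590×10^-6 m⁴
Effective length L_e = K·L = 2 × 2.70 = 5.400 m
P_cr = π²EI / L_e² = π² × 105×10⁹ × 6.590×10^-6 / 5.400² = 2.342×10^5 N
Factor of safety n = P_cr / P = 234.19 / 198 = 1.18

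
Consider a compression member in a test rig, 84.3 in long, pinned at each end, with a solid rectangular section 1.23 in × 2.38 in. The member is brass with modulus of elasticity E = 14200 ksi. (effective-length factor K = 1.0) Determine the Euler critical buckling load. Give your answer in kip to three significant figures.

P_cr ≈ 7.28 kip

Buckling occurs about the weak axis: I_min = h·b³/12 with b = 1.23 in (the shorter side).
I_min = 2.38×1.23³/12 = 0.3691 in⁴
Effective length L_e = K·L = 1 × 84.3 = 84.30 in
P_cr = π²EI / L_e² = π² × 14200×10³ × 0.3691 / 84.30² = 7.279×10^3 lb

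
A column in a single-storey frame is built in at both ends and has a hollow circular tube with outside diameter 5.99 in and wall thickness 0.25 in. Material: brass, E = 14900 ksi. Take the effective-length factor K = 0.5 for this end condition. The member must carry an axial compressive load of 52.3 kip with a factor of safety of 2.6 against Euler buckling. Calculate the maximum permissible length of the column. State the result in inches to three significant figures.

Inner diameter d_i = 5.99 − 2×0.25 = 5.490 in
I = π(d_o⁴ − d_i⁴)/64 = π(5.99⁴ − 5.490⁴)/64 = 18.60 in⁴
Required critical load P_cr = n·P = 2.6 × 52.3 = 136.0 kip = 1.360×10^5 lb
From P_cr = π²EI/(K·L)²:  L = (1/K)·√(π²EI/P_cr) = (1/0.5)·√(π²×1.49×10^7×18.60/1.360×10^5)
L = 284 in

L_max ≈ 284 in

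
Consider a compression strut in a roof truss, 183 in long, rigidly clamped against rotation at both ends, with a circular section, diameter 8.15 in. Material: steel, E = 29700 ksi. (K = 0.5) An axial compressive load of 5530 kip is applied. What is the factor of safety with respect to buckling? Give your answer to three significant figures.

I = πd⁴/64 = π×8.15⁴/64 = 216.6 in⁴
Effective length L_e = K·L = 0.5 × 183 = 91.50 in
P_cr = π²EI / L_e² = π² × 29700×10³ × 216.6 / 91.50² = 7.583×10^6 lb
Factor of safety n = P_cr / P = 7582.5 / 5530 = 1.37

n ≈ 1.37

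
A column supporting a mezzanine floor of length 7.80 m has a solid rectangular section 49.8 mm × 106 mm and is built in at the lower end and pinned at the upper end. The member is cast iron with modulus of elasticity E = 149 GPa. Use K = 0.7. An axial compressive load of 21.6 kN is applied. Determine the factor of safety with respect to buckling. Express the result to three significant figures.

n ≈ 2.49

Buckling occurs about the weak axis: I_min = h·b³/12 with b = 49.8 mm (the shorter side).
I_min = 106×49.8³/12 = 1.091×10^6 mm⁴
I = 1.091×10^6 mm⁴ = 1.091×10^-6 m⁴
Effective length L_e = K·L = 0.7 × 7.80 = 5.460 m
P_cr = π²EI / L_e² = π² × 149×10⁹ × 1.091×10^-6 / 5.460² = 5.382×10^4 N
Factor of safety n = P_cr / P = 53.816 / 21.6 = 2.49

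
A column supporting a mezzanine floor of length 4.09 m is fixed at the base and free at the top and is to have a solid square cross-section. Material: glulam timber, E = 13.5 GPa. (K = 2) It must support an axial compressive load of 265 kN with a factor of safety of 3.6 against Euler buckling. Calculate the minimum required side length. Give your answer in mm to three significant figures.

Required P_cr = n·P = 3.6 × 265 = 954.0 kN
L_e = K·L = 2 × 4.09 = 8.180 m
Required I = P_cr·L_e²/(π²E) = 9.540×10^5 × 8.180² / (π² × 1.35×10^10) = 4.791×10^-4 m⁴
I_req = 4.791×10^8 mm⁴
Solid square: I = a⁴/12  ⇒  a = (12I)^(1/4) = (12×4.791×10^8)^(1/4) = 275 mm

a ≈ 275 mm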